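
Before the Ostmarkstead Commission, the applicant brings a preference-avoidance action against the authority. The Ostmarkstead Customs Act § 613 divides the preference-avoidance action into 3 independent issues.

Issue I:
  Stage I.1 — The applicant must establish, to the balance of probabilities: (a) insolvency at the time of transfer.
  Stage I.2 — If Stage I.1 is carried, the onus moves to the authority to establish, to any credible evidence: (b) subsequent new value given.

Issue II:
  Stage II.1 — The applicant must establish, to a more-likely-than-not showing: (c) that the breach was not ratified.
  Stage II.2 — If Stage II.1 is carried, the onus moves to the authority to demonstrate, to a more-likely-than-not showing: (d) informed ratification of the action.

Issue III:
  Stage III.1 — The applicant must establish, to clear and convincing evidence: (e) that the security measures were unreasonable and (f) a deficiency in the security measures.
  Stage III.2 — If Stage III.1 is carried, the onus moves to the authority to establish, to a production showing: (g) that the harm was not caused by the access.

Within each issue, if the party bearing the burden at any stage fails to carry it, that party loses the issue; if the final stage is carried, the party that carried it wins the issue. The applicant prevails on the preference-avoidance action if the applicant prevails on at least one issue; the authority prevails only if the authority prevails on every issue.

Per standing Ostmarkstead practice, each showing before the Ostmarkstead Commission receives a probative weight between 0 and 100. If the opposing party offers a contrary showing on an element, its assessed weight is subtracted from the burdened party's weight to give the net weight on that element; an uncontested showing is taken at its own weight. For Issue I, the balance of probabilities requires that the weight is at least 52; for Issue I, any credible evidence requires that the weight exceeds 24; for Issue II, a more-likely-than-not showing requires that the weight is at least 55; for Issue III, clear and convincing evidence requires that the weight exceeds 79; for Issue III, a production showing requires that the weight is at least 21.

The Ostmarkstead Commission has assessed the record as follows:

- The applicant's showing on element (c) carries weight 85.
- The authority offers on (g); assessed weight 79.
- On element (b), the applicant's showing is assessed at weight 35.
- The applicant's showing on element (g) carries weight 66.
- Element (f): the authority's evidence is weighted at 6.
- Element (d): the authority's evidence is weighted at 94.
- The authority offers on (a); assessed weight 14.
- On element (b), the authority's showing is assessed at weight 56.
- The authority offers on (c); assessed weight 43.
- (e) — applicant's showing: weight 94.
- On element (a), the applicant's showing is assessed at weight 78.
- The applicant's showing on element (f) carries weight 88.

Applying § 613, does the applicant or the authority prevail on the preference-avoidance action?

— Issue I —
At Stage I.1 the applicant must meet the balance of probabilities (weight is at least 52): on (a) the weight is 78 less the opposing 14 gives net 64, ≥ 52, so (a) meets the standard.
  Stage I.1 is satisfied; the onus moves to the authority.
At Stage I.2 the authority must meet any credible evidence (weight exceeds 24): on (b) the weight is 56 less the opposing 35 gives net 21, which does not exceed 24, so (b) does not meet the standard.
  Stage I.2 not carried; the authority fails its burden.
The analysis ends at Stage I.2; the applicant prevails on this issue.
— Issue II —
Stage II.1 (applicant, a more-likely-than-not showing, weight is at least 55): (c) net 85−43=42 < 55 — fails.
  Not every element is met, so the applicant fails to carry Stage II.1.
The analysis ends at Stage II.1; the authority prevails on this issue.
— Issue III —
Stage III.1 — burden on applicant; standard: clear and convincing evidence (weight exceeds 79).
    (e): 94 > 79 [met]
    (f): 88 − 6 = 82 > 79 [met]
  The applicant carries Stage III.1; the authority now bears the burden.
Stage III.2 — burden on authority; standard: a production showing (weight is at least 21).
    (g): 79 − 66 = 13 < 21 [not met]
  The authority does not carry Stage III.2.
The applicant prevails on this issue.
Per-issue: Issue I → applicant; Issue II → authority; Issue III → applicant. The applicant must prevail on at least one issue; overall, the applicant prevails.

applicant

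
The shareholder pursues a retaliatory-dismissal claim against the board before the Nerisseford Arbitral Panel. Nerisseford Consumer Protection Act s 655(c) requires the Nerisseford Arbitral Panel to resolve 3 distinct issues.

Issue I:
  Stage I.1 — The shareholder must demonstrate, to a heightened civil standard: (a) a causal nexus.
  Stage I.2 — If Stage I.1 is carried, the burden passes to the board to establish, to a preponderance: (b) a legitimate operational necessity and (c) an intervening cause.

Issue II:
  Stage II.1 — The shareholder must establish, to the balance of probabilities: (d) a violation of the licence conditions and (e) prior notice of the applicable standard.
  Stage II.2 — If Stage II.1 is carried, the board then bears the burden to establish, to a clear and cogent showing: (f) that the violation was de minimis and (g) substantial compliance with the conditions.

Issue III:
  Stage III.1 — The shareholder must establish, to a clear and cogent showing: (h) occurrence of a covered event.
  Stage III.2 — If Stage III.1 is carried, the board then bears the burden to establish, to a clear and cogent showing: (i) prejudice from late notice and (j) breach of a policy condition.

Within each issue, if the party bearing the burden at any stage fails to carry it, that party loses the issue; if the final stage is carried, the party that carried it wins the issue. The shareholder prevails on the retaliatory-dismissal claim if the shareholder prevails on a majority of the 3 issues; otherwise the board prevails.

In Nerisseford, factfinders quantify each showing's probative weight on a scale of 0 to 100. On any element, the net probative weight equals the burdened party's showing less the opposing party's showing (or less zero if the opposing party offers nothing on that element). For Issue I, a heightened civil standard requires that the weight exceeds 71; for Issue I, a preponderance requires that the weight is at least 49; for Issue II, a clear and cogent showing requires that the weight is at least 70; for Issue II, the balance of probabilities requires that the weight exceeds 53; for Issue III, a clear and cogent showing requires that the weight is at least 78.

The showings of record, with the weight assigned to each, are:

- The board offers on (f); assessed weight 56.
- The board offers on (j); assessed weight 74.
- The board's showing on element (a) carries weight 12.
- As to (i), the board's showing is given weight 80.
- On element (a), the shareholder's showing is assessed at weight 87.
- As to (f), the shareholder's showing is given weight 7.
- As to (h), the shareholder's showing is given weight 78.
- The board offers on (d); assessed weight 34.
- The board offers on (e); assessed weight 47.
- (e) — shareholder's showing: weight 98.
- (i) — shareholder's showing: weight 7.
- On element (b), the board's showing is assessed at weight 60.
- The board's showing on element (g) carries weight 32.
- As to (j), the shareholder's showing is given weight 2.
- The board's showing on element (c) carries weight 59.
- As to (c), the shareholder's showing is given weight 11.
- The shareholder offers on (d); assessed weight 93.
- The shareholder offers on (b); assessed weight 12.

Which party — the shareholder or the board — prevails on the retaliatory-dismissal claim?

— Issue I —
Stage I.1 — burden on shareholder; standard: a heightened civil standard (weight exceeds 71).
    (a): 87 − 12 = 75 > 71 [met]
  The shareholder carries Stage I.1; the board now bears the burden.
Stage I.2 — burden on board; standard: a preponderance (weight is at least 49).
    (b): 60 − 12 = 48 < 49 [not met]
    (c): 59 − 11 = 48 < 49 [not met]
  Not every element is met, so the board fails to carry Stage I.2.
So the shareholder prevails on this issue.
— Issue II —
Stage II.1 — burden on shareholder; standard: the balance of probabilities (weight exceeds 53).
    (d): 93 − 34 = 59 > 53 [met]
    (e): 98 − 47 = 51 ≤ 53 [not met]
  Stage II.1 not carried; the shareholder fails its burden.
So the board prevails on this issue.
— Issue III —
Stage III.1 (shareholder, a clear and cogent showing, weight is at least 78): (h) 78 ≥ 78 — meets.
  All elements met. The burden passes to the board.
Stage III.2 (board, a clear and cogent showing, weight is at least 78): (i) net 80−7=73 < 78 — fails; (j) net 74−2=72 < 78 — fails.
  The board does not carry Stage III.2.
So the shareholder prevails on this issue.
Per-issue: Issue I → shareholder; Issue II → board; Issue III → shareholder. The shareholder must prevail on a majority of issues; overall, the shareholder prevails.

shareholder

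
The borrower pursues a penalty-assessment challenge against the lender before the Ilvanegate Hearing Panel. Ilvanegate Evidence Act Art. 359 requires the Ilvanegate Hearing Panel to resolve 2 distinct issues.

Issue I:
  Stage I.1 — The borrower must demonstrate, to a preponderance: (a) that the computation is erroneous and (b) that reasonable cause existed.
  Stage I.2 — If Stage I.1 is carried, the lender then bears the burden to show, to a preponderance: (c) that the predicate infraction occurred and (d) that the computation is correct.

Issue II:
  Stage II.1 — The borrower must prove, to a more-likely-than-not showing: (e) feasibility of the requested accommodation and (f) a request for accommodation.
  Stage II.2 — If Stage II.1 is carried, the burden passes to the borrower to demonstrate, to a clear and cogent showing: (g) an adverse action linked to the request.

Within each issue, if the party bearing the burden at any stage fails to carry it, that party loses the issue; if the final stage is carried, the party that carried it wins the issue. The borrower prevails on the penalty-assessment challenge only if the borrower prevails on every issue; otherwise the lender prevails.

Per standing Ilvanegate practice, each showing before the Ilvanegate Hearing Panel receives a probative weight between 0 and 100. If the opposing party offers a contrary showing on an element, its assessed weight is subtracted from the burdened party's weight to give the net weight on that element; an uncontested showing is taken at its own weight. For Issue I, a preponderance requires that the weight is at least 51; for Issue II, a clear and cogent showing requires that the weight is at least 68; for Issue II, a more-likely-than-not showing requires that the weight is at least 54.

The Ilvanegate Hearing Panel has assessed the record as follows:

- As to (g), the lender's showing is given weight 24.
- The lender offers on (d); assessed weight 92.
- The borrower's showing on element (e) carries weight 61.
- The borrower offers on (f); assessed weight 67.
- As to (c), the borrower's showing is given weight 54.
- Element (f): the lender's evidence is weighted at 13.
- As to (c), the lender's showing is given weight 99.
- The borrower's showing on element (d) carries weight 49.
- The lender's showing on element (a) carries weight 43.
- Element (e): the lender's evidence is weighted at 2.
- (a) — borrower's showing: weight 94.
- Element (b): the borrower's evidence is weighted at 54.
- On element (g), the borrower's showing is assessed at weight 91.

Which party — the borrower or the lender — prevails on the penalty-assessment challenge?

— Issue I —
Stage I.1 (borrower, a preponderance, weight is at least 51): (a) net 94−43=51 ≥ 51 — meets; (b) 54 ≥ 51 — meets.
  Stage I.1 is satisfied; the onus moves to the lender.
Stage I.2 (lender, a preponderance, weight is at least 51): (c) net 99−54=45 < 51 — fails; (d) net 92−49=43 < 51 — fails.
  The lender does not carry Stage I.2.
The borrower prevails on this issue.
— Issue II —
At Stage II.1 the borrower must meet a more-likely-than-not showing (weight is at least 54): on (e) the weight is 61 less the opposing 2 gives net 59, ≥ 54, so (e) meets the standard; on (f) the weight is 67 less the opposing 13 gives net 54, ≥ 54, so (f) meets the standard.
  All elements met. The borrower retains the burden for Stage II.2.
At Stage II.2 the borrower must meet a clear and cogent showing (weight is at least 68): on (g) the weight is 91 less the opposing 24 gives net 67, < 68, so (g) does not meet the standard.
  Stage II.2 not carried; the borrower fails its burden.
The analysis ends at Stage II.2; the lender prevails on this issue.
Per-issue: Issue I → borrower; Issue II → lender. The borrower must prevail on every issue; overall, the lender prevails.

lender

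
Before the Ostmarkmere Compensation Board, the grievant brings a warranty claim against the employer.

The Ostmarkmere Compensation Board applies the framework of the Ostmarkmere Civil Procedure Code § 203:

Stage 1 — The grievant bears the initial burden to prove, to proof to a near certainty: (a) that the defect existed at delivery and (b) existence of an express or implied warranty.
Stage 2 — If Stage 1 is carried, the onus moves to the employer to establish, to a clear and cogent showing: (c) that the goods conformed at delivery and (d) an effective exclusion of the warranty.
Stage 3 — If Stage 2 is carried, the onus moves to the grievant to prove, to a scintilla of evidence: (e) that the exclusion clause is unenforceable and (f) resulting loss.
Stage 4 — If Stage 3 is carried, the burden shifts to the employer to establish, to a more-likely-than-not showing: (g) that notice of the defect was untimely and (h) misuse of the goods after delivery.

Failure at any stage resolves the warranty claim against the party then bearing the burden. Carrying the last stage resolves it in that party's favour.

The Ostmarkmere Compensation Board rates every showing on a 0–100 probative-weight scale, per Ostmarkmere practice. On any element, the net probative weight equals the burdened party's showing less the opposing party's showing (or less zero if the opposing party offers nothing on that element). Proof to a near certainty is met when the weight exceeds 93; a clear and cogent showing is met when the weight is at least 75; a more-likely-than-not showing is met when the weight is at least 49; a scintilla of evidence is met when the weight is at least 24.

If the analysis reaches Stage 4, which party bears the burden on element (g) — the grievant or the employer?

Stage 4's rule assigns the burden to the employer (to a more-likely-than-not showing).

employer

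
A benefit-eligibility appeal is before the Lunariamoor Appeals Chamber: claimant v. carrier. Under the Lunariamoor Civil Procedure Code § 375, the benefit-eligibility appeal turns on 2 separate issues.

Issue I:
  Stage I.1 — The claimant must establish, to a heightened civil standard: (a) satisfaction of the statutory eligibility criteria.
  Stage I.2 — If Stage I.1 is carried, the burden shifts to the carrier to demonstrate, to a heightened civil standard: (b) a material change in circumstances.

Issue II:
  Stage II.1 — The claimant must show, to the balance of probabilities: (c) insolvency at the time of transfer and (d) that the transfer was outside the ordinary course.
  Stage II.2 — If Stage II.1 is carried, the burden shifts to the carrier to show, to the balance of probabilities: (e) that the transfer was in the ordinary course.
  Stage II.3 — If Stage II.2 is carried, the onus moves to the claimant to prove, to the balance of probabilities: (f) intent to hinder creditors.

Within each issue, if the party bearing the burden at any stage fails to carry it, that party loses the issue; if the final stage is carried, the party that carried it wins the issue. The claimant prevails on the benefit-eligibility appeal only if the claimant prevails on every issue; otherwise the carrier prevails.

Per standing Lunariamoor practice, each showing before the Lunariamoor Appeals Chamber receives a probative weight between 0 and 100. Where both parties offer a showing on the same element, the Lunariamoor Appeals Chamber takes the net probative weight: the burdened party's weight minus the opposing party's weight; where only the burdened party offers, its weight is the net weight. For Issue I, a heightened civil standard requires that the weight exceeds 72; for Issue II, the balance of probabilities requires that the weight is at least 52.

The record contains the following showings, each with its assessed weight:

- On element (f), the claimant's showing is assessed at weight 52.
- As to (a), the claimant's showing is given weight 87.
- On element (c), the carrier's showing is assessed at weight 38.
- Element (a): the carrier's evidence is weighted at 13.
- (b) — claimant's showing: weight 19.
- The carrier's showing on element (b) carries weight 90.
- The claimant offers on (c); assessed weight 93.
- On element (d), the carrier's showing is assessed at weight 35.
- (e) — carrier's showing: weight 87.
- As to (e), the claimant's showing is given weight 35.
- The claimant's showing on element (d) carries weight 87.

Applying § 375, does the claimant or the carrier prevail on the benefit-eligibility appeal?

— Issue I —
Stage I.1 — burden on claimant; standard: a heightened civil standard (weight exceeds 72).
    (a): 87 − 13 = 74 > 72 [met]
  All elements met. The burden passes to the carrier.
Stage I.2 — burden on carrier; standard: a heightened civil standard (weight exceeds 72).
    (b): 90 − 19 = 71 ≤ 72 [not met]
  Not every element is met, so the carrier fails to carry Stage I.2.
The claimant prevails on this issue.
— Issue II —
Stage II.1 — burden on claimant; standard: the balance of probabilities (weight is at least 52).
    (c): 93 − 38 = 55 ≥ 52 [met]
    (d): 87 − 35 = 52 ≥ 52 [met]
  Stage II.1 is satisfied; the onus moves to the carrier.
Stage II.2 — burden on carrier; standard: the balance of probabilities (weight is at least 52).
    (e): 87 − 35 = 52 ≥ 52 [met]
  The carrier carries Stage II.2; the claimant now bears the burden.
Stage II.3 — burden on claimant; standard: the balance of probabilities (weight is at least 52).
    (f): 52 ≥ 52 [met]
  The claimant carries the last stage.
Every stage carried; the claimant prevails on this issue.
Per-issue: Issue I → claimant; Issue II → claimant. The claimant must prevail on every issue; overall, the claimant prevails.

claimant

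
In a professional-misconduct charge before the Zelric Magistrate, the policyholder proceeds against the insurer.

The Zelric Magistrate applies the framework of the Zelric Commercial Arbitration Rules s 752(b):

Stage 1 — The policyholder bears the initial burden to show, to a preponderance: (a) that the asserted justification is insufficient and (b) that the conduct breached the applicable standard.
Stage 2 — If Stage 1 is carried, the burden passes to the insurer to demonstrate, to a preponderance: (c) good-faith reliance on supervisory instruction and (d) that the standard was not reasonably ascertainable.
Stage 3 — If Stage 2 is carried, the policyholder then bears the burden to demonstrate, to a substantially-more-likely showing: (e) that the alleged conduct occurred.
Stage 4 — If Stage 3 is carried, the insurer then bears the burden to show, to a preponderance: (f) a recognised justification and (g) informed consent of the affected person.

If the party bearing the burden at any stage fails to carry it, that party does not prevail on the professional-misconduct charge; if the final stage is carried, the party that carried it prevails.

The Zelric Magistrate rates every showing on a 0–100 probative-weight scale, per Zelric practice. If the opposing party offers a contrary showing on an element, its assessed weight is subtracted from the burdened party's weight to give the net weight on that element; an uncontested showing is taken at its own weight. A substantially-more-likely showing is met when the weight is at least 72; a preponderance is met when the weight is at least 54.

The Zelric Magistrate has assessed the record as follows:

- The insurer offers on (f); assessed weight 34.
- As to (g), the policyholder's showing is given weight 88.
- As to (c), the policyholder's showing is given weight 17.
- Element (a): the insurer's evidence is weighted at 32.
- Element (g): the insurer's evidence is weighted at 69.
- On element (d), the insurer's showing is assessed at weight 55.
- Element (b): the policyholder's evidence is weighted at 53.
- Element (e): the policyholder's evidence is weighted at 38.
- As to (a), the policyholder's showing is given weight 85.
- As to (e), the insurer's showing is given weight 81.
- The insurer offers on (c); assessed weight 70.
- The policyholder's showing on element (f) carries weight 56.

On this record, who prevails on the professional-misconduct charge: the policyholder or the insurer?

insurer

Stage 1 — burden on policyholder; standard: a preponderance (weight is at least 54).
    (a): 85 − 32 = 53 < 54 [not met]
    (b): 53 < 54 [not met]
  The policyholder does not carry Stage 1.
The insurer prevails.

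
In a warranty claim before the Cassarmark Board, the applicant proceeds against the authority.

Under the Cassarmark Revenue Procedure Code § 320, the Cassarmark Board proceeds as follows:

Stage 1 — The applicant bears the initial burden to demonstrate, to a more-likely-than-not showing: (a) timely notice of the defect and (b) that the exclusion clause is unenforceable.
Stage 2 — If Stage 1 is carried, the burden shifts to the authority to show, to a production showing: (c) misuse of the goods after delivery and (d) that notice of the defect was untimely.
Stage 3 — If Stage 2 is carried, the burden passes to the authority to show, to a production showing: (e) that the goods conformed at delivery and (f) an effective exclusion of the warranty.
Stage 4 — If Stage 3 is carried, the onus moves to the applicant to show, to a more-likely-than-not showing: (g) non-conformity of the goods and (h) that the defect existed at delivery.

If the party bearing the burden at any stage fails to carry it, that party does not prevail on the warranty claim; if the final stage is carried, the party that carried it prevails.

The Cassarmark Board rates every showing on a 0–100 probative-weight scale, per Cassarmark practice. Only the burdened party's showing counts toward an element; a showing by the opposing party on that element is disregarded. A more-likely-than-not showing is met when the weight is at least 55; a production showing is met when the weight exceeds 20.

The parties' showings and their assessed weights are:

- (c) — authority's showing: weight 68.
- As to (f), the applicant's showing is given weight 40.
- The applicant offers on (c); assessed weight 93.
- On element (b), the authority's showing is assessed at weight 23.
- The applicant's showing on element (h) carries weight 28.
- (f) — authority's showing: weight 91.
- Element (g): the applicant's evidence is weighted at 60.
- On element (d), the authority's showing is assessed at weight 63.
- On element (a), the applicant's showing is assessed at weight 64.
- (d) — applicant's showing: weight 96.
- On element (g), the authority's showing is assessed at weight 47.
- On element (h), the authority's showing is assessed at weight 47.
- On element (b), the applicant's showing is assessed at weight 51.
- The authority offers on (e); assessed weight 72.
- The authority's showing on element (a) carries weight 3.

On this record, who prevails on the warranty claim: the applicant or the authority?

Stage 1 (applicant, a more-likely-than-not showing, weight is at least 55): (a) 64 (authority's 3 disregarded) ≥ 55 — meets; (b) 51 (authority's 23 disregarded) < 55 — fails.
  Not every element is met, so the applicant fails to carry Stage 1.
The authority prevails.

authority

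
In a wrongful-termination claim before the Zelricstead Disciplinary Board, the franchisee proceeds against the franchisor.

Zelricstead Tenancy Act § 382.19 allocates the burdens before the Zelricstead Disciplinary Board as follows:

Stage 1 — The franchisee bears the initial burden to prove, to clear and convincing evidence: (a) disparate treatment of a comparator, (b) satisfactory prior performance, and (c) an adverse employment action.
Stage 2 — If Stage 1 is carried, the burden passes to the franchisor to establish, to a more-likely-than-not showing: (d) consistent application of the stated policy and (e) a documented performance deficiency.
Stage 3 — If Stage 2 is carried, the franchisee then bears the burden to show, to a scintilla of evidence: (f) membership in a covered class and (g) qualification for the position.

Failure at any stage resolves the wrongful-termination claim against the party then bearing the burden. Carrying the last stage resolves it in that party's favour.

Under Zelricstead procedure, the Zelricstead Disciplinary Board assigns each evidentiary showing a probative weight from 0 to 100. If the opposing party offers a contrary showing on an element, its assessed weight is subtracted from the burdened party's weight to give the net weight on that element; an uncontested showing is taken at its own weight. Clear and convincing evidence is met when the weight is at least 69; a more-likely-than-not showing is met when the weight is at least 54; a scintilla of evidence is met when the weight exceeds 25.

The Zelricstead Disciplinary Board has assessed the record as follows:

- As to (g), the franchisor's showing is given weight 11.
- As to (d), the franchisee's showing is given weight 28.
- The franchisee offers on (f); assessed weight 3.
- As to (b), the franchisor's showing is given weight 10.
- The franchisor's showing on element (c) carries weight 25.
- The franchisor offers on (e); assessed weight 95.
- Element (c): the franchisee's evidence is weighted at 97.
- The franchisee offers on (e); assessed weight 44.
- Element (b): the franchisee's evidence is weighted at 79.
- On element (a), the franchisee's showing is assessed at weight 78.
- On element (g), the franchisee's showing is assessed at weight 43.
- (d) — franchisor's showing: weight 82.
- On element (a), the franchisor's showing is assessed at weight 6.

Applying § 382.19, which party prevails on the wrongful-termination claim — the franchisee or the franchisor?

franchisee

Stage 1 (franchisee, clear and convincing evidence, weight is at least 69): (a) net 78−6=72 ≥ 69 — meets; (b) net 79−10=69 ≥ 69 — meets; (c) net 97−25=72 ≥ 69 — meets.
  Stage 1 is satisfied; the onus moves to the franchisor.
Stage 2 (franchisor, a more-likely-than-not showing, weight is at least 54): (d) net 82−28=54 ≥ 54 — meets; (e) net 95−44=51 < 54 — fails.
  The franchisor does not carry Stage 2.
The franchisee prevails.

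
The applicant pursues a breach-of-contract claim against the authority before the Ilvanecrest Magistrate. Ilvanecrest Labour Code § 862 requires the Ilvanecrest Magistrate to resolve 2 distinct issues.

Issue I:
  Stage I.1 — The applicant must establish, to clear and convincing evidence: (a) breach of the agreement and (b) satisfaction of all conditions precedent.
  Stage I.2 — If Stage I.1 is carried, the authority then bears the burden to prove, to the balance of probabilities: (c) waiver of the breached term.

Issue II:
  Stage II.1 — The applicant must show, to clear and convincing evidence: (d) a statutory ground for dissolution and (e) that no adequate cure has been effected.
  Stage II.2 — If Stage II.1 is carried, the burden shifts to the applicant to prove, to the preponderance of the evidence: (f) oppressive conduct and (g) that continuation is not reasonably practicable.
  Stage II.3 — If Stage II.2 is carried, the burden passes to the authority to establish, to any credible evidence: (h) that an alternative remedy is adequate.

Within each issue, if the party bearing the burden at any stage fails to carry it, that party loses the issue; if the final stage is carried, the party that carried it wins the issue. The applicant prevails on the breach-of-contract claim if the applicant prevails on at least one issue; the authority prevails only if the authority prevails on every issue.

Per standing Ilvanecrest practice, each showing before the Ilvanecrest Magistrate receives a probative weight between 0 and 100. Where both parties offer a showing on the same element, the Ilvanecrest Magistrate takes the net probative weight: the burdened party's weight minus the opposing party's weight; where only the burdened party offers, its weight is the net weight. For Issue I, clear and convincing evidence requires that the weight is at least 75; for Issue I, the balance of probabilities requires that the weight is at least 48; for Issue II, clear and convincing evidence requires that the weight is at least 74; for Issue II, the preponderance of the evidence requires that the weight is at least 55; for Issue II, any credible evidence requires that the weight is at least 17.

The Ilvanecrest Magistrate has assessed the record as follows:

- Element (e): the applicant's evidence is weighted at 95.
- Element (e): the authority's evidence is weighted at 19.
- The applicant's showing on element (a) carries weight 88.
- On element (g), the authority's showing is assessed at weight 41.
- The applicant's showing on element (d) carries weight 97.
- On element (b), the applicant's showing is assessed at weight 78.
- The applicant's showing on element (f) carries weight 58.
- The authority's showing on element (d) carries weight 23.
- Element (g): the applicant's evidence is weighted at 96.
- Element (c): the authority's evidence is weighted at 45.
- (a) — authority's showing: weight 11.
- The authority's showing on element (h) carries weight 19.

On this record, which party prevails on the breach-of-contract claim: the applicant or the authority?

applicant

— Issue I —
Stage I.1 (applicant, clear and convincing evidence, weight is at least 75): (a) net 88−11=77 ≥ 75 — meets; (b) 78 ≥ 75 — meets.
  Stage I.1 carried; the burden shifts to the authority.
Stage I.2 (authority, the balance of probabilities, weight is at least 48): (c) 45 < 48 — fails.
  The authority does not carry Stage I.2.
The analysis ends at Stage I.2; the applicant prevails on this issue.
— Issue II —
Stage II.1 — burden on applicant; standard: clear and convincing evidence (weight is at least 74).
    (d): 97 − 23 = 74 ≥ 74 [met]
    (e): 95 − 19 = 76 ≥ 74 [met]
  Stage II.1 carried; the burden remains with the applicant.
Stage II.2 — burden on applicant; standard: the preponderance of the evidence (weight is at least 55).
    (f): 58 ≥ 55 [met]
    (g): 96 − 41 = 55 ≥ 55 [met]
  All elements met. The burden passes to the authority.
Stage II.3 — burden on authority; standard: any credible evidence (weight is at least 17).
    (h): 19 ≥ 17 [met]
  The authority carries the last stage.
Every stage carried; the authority prevails on this issue.
Per-issue: Issue I → applicant; Issue II → authority. The applicant must prevail on at least one issue; overall, the applicant prevails.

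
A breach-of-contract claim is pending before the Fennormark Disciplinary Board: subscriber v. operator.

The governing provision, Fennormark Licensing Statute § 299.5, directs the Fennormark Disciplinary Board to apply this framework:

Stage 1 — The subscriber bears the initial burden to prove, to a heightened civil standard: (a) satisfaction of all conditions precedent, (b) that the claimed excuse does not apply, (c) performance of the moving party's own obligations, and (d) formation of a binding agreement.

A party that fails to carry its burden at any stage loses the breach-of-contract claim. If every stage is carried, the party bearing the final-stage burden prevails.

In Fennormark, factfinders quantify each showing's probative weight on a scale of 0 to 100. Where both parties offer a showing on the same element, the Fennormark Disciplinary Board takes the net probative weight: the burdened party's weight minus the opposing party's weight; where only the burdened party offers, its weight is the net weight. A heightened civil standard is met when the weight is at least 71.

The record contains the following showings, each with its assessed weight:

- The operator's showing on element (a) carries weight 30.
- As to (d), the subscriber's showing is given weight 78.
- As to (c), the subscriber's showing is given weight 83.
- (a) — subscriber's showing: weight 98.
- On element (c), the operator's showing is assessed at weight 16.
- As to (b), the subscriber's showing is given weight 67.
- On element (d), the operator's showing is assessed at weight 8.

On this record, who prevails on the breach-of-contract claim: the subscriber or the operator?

Stage 1 (subscriber, a heightened civil standard, weight is at least 71): (a) net 98−30=68 < 71 — fails; (b) 67 < 71 — fails; (c) net 83−16=67 < 71 — fails; (d) net 78−8=70 < 71 — fails.
  Not every element is met, so the subscriber fails to carry Stage 1.
The analysis ends at Stage 1; the operator prevails.

operator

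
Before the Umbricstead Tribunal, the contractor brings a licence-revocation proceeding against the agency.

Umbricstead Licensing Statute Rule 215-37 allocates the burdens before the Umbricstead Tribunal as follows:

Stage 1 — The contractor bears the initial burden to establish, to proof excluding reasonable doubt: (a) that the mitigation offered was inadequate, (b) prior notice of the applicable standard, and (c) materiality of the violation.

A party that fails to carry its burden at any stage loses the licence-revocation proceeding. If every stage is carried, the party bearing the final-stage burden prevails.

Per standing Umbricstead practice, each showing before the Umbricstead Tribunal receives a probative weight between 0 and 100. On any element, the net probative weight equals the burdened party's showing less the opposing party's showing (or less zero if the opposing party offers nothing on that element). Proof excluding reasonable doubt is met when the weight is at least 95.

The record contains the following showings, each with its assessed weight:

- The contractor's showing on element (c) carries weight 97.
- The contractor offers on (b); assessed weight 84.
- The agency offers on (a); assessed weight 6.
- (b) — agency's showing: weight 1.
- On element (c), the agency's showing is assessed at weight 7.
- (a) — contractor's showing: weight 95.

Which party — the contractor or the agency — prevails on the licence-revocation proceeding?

At Stage 1 the contractor must meet proof excluding reasonable doubt (weight is at least 95): on (a) the weight is 95 less the opposing 6 gives net 89, which does not reach 95, so (a) does not meet the standard; on (b) the weight is 84 less the opposing 1 gives net 83, which does not reach 95, so (b) does not meet the standard; on (c) the weight is 97 less the opposing 7 gives net 90, which does not reach 95, so (c) does not meet the standard.
  The contractor does not carry Stage 1.
The agency prevails.

agency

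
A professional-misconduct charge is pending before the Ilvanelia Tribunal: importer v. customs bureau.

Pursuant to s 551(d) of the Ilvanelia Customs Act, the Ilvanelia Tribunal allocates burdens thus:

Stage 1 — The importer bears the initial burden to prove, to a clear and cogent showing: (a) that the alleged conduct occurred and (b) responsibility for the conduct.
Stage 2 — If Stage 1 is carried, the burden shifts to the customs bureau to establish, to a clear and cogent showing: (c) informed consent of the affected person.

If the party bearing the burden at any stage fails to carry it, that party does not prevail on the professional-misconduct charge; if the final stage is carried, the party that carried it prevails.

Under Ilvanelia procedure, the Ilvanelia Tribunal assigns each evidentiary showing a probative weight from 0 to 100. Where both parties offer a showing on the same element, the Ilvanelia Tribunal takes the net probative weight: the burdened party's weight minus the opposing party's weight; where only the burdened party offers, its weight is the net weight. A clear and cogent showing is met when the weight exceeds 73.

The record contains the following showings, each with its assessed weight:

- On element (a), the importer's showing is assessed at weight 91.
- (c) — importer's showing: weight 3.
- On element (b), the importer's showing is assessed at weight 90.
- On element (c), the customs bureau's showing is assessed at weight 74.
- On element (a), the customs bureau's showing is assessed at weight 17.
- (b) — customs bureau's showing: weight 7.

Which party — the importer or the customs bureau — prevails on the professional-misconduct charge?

Stage 1 (importer, a clear and cogent showing, weight exceeds 73): (a) net 91−17=74 > 73 — meets; (b) net 90−7=83 > 73 — meets.
  Stage 1 is satisfied; the onus moves to the customs bureau.
Stage 2 (customs bureau, a clear and cogent showing, weight exceeds 73): (c) net 74−3=71 ≤ 73 — fails.
  The customs bureau does not carry Stage 2.
The importer prevails.

importer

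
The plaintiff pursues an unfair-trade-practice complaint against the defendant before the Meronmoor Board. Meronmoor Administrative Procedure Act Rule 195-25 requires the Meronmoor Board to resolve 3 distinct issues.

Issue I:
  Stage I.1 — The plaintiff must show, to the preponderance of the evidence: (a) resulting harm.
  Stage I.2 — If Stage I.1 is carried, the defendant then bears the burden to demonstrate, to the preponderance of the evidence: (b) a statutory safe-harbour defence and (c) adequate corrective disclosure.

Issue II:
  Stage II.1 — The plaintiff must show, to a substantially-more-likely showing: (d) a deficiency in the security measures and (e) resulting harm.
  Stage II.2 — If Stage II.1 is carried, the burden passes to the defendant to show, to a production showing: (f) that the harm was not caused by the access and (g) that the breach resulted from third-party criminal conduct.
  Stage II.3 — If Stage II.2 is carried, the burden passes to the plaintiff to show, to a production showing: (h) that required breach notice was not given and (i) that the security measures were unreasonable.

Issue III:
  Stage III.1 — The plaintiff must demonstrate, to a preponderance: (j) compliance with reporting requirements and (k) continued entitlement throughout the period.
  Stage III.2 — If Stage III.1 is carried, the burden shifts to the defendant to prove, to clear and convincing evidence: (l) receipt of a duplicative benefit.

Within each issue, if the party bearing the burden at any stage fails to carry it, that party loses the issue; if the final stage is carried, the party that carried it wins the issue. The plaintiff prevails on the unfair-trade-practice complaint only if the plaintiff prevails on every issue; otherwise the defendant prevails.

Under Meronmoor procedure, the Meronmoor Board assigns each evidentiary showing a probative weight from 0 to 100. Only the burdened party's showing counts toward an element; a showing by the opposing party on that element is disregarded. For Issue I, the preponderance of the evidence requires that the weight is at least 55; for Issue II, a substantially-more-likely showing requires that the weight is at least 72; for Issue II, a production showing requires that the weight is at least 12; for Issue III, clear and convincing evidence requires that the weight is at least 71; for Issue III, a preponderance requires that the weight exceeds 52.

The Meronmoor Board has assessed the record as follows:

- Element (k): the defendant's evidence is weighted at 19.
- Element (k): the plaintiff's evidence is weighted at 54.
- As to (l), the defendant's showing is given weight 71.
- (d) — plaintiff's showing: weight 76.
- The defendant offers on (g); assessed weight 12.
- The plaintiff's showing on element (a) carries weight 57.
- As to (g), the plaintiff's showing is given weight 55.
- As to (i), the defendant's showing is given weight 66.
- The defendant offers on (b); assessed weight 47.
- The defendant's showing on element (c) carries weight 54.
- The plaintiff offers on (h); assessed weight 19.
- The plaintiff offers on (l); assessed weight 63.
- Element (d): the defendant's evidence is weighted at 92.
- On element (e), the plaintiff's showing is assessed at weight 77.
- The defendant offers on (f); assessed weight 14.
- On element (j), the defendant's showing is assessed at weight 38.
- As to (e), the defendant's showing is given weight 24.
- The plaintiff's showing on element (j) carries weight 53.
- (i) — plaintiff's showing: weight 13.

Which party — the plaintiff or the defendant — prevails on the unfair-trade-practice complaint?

— Issue I —
Stage I.1 — burden on plaintiff; standard: the preponderance of the evidence (weight is at least 55).
    (a): 57 ≥ 55 [met]
  Stage I.1 is satisfied; the onus moves to the defendant.
Stage I.2 — burden on defendant; standard: the preponderance of the evidence (weight is at least 55).
    (b): 47 < 55 [not met]
    (c): 54 < 55 [not met]
  The defendant does not carry Stage I.2.
The plaintiff prevails on this issue.
— Issue II —
Stage II.1 — burden on plaintiff; standard: a substantially-more-likely showing (weight is at least 72).
    (d): 76 (defendant's 92 disregarded) ≥ 72 [met]
    (e): 77 (defendant's 24 disregarded) ≥ 72 [met]
  Stage II.1 carried; the burden shifts to the defendant.
Stage II.2 — burden on defendant; standard: a production showing (weight is at least 12).
    (f): 14 ≥ 12 [met]
    (g): 12 (plaintiff's 55 disregarded) ≥ 12 [met]
  Stage II.2 is satisfied; the onus moves to the plaintiff.
Stage II.3 — burden on plaintiff; standard: a production showing (weight is at least 12).
    (h): 19 ≥ 12 [met]
    (i): 13 (defendant's 66 disregarded) ≥ 12 [met]
  Stage II.3 carried; the final stage is satisfied.
All stages carried — the plaintiff prevails on this issue.
— Issue III —
Stage III.1 — burden on plaintiff; standard: a preponderance (weight exceeds 52).
    (j): 53 (defendant's 38 disregarded) > 52 [met]
    (k): 54 (defendant's 19 disregarded) > 52 [met]
  Stage III.1 is satisfied; the onus moves to the defendant.
Stage III.2 — burden on defendant; standard: clear and convincing evidence (weight is at least 71).
    (l): 71 (plaintiff's 63 disregarded) ≥ 71 [met]
  The defendant carries the last stage.
Every stage carried; the defendant prevails on this issue.
Per-issue: Issue I → plaintiff; Issue II → plaintiff; Issue III → defendant. The plaintiff must prevail on every issue; overall, the defendant prevails.

defendant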